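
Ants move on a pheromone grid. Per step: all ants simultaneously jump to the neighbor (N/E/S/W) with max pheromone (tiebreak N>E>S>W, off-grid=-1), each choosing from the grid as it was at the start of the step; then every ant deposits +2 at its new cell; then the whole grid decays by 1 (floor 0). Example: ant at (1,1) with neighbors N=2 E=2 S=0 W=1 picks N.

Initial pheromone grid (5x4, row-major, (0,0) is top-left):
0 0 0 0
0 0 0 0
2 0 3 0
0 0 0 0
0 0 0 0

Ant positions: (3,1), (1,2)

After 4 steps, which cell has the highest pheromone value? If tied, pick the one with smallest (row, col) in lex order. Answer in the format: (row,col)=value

Answer: (2,2)=7

Derivation:
Step 1: ant0:(3,1)->N->(2,1) | ant1:(1,2)->S->(2,2)
  grid max=4 at (2,2)
Step 2: ant0:(2,1)->E->(2,2) | ant1:(2,2)->W->(2,1)
  grid max=5 at (2,2)
Step 3: ant0:(2,2)->W->(2,1) | ant1:(2,1)->E->(2,2)
  grid max=6 at (2,2)
Step 4: ant0:(2,1)->E->(2,2) | ant1:(2,2)->W->(2,1)
  grid max=7 at (2,2)
Final grid:
  0 0 0 0
  0 0 0 0
  0 4 7 0
  0 0 0 0
  0 0 0 0
Max pheromone 7 at (2,2)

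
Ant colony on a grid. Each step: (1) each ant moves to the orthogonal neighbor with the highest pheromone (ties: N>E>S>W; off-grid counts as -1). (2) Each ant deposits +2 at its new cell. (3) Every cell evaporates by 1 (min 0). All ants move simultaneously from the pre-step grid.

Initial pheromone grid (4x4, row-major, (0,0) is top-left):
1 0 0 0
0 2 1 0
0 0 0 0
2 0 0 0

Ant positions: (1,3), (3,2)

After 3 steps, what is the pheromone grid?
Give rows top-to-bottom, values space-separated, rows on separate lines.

After step 1: ants at (1,2),(2,2)
  0 0 0 0
  0 1 2 0
  0 0 1 0
  1 0 0 0
After step 2: ants at (2,2),(1,2)
  0 0 0 0
  0 0 3 0
  0 0 2 0
  0 0 0 0
After step 3: ants at (1,2),(2,2)
  0 0 0 0
  0 0 4 0
  0 0 3 0
  0 0 0 0

0 0 0 0
0 0 4 0
0 0 3 0
0 0 0 0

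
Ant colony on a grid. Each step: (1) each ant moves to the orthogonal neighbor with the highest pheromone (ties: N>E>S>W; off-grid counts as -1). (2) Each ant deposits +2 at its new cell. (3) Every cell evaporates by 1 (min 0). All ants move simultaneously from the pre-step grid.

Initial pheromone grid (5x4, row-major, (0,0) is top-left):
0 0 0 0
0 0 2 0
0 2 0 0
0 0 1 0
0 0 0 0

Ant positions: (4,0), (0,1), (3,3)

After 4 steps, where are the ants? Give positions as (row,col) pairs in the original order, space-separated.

Step 1: ant0:(4,0)->N->(3,0) | ant1:(0,1)->E->(0,2) | ant2:(3,3)->W->(3,2)
  grid max=2 at (3,2)
Step 2: ant0:(3,0)->N->(2,0) | ant1:(0,2)->S->(1,2) | ant2:(3,2)->N->(2,2)
  grid max=2 at (1,2)
Step 3: ant0:(2,0)->N->(1,0) | ant1:(1,2)->S->(2,2) | ant2:(2,2)->N->(1,2)
  grid max=3 at (1,2)
Step 4: ant0:(1,0)->N->(0,0) | ant1:(2,2)->N->(1,2) | ant2:(1,2)->S->(2,2)
  grid max=4 at (1,2)

(0,0) (1,2) (2,2)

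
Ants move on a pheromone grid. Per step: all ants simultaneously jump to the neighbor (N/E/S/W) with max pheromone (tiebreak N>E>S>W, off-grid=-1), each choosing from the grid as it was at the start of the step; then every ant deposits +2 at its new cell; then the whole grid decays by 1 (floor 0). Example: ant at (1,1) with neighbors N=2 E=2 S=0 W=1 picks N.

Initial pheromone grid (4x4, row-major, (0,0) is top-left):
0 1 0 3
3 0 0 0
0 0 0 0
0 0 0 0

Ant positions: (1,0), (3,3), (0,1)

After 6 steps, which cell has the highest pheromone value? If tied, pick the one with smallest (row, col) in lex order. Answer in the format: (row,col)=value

Step 1: ant0:(1,0)->N->(0,0) | ant1:(3,3)->N->(2,3) | ant2:(0,1)->E->(0,2)
  grid max=2 at (0,3)
Step 2: ant0:(0,0)->S->(1,0) | ant1:(2,3)->N->(1,3) | ant2:(0,2)->E->(0,3)
  grid max=3 at (0,3)
Step 3: ant0:(1,0)->N->(0,0) | ant1:(1,3)->N->(0,3) | ant2:(0,3)->S->(1,3)
  grid max=4 at (0,3)
Step 4: ant0:(0,0)->S->(1,0) | ant1:(0,3)->S->(1,3) | ant2:(1,3)->N->(0,3)
  grid max=5 at (0,3)
Step 5: ant0:(1,0)->N->(0,0) | ant1:(1,3)->N->(0,3) | ant2:(0,3)->S->(1,3)
  grid max=6 at (0,3)
Step 6: ant0:(0,0)->S->(1,0) | ant1:(0,3)->S->(1,3) | ant2:(1,3)->N->(0,3)
  grid max=7 at (0,3)
Final grid:
  0 0 0 7
  3 0 0 5
  0 0 0 0
  0 0 0 0
Max pheromone 7 at (0,3)

Answer: (0,3)=7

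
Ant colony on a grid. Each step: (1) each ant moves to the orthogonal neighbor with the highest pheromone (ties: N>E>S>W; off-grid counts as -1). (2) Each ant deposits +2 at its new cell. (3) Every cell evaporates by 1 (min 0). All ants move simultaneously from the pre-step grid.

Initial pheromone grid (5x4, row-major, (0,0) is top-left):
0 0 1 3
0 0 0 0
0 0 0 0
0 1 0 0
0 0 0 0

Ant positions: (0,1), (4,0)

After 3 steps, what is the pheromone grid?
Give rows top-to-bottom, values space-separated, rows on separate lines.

After step 1: ants at (0,2),(3,0)
  0 0 2 2
  0 0 0 0
  0 0 0 0
  1 0 0 0
  0 0 0 0
After step 2: ants at (0,3),(2,0)
  0 0 1 3
  0 0 0 0
  1 0 0 0
  0 0 0 0
  0 0 0 0
After step 3: ants at (0,2),(1,0)
  0 0 2 2
  1 0 0 0
  0 0 0 0
  0 0 0 0
  0 0 0 0

0 0 2 2
1 0 0 0
0 0 0 0
0 0 0 0
0 0 0 0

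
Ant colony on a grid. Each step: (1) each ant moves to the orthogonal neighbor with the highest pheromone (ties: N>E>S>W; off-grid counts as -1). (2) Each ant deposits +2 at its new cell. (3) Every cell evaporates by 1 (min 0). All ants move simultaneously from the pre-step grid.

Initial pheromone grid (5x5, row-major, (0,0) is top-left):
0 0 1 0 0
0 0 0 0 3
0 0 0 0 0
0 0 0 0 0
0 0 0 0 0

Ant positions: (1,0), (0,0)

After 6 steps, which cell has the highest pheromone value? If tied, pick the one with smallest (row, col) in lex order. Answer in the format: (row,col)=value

Answer: (0,0)=6

Derivation:
Step 1: ant0:(1,0)->N->(0,0) | ant1:(0,0)->E->(0,1)
  grid max=2 at (1,4)
Step 2: ant0:(0,0)->E->(0,1) | ant1:(0,1)->W->(0,0)
  grid max=2 at (0,0)
Step 3: ant0:(0,1)->W->(0,0) | ant1:(0,0)->E->(0,1)
  grid max=3 at (0,0)
Step 4: ant0:(0,0)->E->(0,1) | ant1:(0,1)->W->(0,0)
  grid max=4 at (0,0)
Step 5: ant0:(0,1)->W->(0,0) | ant1:(0,0)->E->(0,1)
  grid max=5 at (0,0)
Step 6: ant0:(0,0)->E->(0,1) | ant1:(0,1)->W->(0,0)
  grid max=6 at (0,0)
Final grid:
  6 6 0 0 0
  0 0 0 0 0
  0 0 0 0 0
  0 0 0 0 0
  0 0 0 0 0
Max pheromone 6 at (0,0)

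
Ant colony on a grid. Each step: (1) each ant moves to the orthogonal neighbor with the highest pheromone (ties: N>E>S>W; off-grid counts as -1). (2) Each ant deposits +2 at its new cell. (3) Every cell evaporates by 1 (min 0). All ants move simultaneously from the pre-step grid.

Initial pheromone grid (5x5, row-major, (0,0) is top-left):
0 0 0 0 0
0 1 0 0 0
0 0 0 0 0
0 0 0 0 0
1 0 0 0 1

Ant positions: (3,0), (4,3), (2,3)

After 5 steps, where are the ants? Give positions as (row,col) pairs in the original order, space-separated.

Step 1: ant0:(3,0)->S->(4,0) | ant1:(4,3)->E->(4,4) | ant2:(2,3)->N->(1,3)
  grid max=2 at (4,0)
Step 2: ant0:(4,0)->N->(3,0) | ant1:(4,4)->N->(3,4) | ant2:(1,3)->N->(0,3)
  grid max=1 at (0,3)
Step 3: ant0:(3,0)->S->(4,0) | ant1:(3,4)->S->(4,4) | ant2:(0,3)->E->(0,4)
  grid max=2 at (4,0)
Step 4: ant0:(4,0)->N->(3,0) | ant1:(4,4)->N->(3,4) | ant2:(0,4)->S->(1,4)
  grid max=1 at (1,4)
Step 5: ant0:(3,0)->S->(4,0) | ant1:(3,4)->S->(4,4) | ant2:(1,4)->N->(0,4)
  grid max=2 at (4,0)

(4,0) (4,4) (0,4)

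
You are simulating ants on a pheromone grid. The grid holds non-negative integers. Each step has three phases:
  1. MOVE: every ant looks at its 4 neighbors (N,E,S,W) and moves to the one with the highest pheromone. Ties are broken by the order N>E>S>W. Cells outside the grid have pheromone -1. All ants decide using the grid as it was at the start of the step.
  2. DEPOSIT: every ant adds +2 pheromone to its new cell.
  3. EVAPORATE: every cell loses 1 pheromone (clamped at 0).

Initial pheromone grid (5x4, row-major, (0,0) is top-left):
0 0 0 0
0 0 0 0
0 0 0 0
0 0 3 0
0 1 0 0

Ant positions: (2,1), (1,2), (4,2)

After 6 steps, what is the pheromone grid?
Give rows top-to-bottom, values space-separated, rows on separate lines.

After step 1: ants at (1,1),(0,2),(3,2)
  0 0 1 0
  0 1 0 0
  0 0 0 0
  0 0 4 0
  0 0 0 0
After step 2: ants at (0,1),(0,3),(2,2)
  0 1 0 1
  0 0 0 0
  0 0 1 0
  0 0 3 0
  0 0 0 0
After step 3: ants at (0,2),(1,3),(3,2)
  0 0 1 0
  0 0 0 1
  0 0 0 0
  0 0 4 0
  0 0 0 0
After step 4: ants at (0,3),(0,3),(2,2)
  0 0 0 3
  0 0 0 0
  0 0 1 0
  0 0 3 0
  0 0 0 0
After step 5: ants at (1,3),(1,3),(3,2)
  0 0 0 2
  0 0 0 3
  0 0 0 0
  0 0 4 0
  0 0 0 0
After step 6: ants at (0,3),(0,3),(2,2)
  0 0 0 5
  0 0 0 2
  0 0 1 0
  0 0 3 0
  0 0 0 0

0 0 0 5
0 0 0 2
0 0 1 0
0 0 3 0
0 0 0 0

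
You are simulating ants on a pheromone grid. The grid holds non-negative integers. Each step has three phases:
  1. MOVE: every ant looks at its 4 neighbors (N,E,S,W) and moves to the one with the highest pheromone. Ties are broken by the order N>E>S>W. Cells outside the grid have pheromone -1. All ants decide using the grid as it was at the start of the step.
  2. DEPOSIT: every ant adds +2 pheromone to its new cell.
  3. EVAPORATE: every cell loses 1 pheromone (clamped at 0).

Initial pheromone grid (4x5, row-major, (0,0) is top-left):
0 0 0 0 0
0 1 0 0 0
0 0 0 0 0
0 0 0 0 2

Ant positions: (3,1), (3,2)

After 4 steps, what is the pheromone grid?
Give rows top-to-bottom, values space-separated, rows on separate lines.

After step 1: ants at (2,1),(2,2)
  0 0 0 0 0
  0 0 0 0 0
  0 1 1 0 0
  0 0 0 0 1
After step 2: ants at (2,2),(2,1)
  0 0 0 0 0
  0 0 0 0 0
  0 2 2 0 0
  0 0 0 0 0
After step 3: ants at (2,1),(2,2)
  0 0 0 0 0
  0 0 0 0 0
  0 3 3 0 0
  0 0 0 0 0
After step 4: ants at (2,2),(2,1)
  0 0 0 0 0
  0 0 0 0 0
  0 4 4 0 0
  0 0 0 0 0

0 0 0 0 0
0 0 0 0 0
0 4 4 0 0
0 0 0 0 0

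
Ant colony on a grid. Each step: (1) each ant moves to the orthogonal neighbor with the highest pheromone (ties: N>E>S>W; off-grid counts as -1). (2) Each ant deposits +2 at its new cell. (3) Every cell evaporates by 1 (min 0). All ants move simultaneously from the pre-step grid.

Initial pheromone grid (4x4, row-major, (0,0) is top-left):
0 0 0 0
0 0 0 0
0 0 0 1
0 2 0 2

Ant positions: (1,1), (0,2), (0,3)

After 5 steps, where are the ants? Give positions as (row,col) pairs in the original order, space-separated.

Step 1: ant0:(1,1)->N->(0,1) | ant1:(0,2)->E->(0,3) | ant2:(0,3)->S->(1,3)
  grid max=1 at (0,1)
Step 2: ant0:(0,1)->E->(0,2) | ant1:(0,3)->S->(1,3) | ant2:(1,3)->N->(0,3)
  grid max=2 at (0,3)
Step 3: ant0:(0,2)->E->(0,3) | ant1:(1,3)->N->(0,3) | ant2:(0,3)->S->(1,3)
  grid max=5 at (0,3)
Step 4: ant0:(0,3)->S->(1,3) | ant1:(0,3)->S->(1,3) | ant2:(1,3)->N->(0,3)
  grid max=6 at (0,3)
Step 5: ant0:(1,3)->N->(0,3) | ant1:(1,3)->N->(0,3) | ant2:(0,3)->S->(1,3)
  grid max=9 at (0,3)

(0,3) (0,3) (1,3)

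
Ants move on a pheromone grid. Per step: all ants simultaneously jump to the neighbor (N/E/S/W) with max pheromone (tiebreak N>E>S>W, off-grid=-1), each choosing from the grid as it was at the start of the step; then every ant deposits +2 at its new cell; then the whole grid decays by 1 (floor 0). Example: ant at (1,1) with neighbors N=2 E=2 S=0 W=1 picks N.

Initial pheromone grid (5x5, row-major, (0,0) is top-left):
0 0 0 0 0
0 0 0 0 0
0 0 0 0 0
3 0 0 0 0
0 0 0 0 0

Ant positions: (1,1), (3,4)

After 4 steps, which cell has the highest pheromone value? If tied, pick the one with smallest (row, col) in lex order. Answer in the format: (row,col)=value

Answer: (0,3)=2

Derivation:
Step 1: ant0:(1,1)->N->(0,1) | ant1:(3,4)->N->(2,4)
  grid max=2 at (3,0)
Step 2: ant0:(0,1)->E->(0,2) | ant1:(2,4)->N->(1,4)
  grid max=1 at (0,2)
Step 3: ant0:(0,2)->E->(0,3) | ant1:(1,4)->N->(0,4)
  grid max=1 at (0,3)
Step 4: ant0:(0,3)->E->(0,4) | ant1:(0,4)->W->(0,3)
  grid max=2 at (0,3)
Final grid:
  0 0 0 2 2
  0 0 0 0 0
  0 0 0 0 0
  0 0 0 0 0
  0 0 0 0 0
Max pheromone 2 at (0,3)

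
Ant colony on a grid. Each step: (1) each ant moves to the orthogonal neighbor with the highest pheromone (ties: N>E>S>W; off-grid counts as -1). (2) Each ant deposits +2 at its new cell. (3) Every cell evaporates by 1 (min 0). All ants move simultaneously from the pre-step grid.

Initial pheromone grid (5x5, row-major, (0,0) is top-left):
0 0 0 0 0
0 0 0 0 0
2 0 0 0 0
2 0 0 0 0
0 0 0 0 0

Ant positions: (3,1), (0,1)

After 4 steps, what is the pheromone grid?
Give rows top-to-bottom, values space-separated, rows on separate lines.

After step 1: ants at (3,0),(0,2)
  0 0 1 0 0
  0 0 0 0 0
  1 0 0 0 0
  3 0 0 0 0
  0 0 0 0 0
After step 2: ants at (2,0),(0,3)
  0 0 0 1 0
  0 0 0 0 0
  2 0 0 0 0
  2 0 0 0 0
  0 0 0 0 0
After step 3: ants at (3,0),(0,4)
  0 0 0 0 1
  0 0 0 0 0
  1 0 0 0 0
  3 0 0 0 0
  0 0 0 0 0
After step 4: ants at (2,0),(1,4)
  0 0 0 0 0
  0 0 0 0 1
  2 0 0 0 0
  2 0 0 0 0
  0 0 0 0 0

0 0 0 0 0
0 0 0 0 1
2 0 0 0 0
2 0 0 0 0
0 0 0 0 0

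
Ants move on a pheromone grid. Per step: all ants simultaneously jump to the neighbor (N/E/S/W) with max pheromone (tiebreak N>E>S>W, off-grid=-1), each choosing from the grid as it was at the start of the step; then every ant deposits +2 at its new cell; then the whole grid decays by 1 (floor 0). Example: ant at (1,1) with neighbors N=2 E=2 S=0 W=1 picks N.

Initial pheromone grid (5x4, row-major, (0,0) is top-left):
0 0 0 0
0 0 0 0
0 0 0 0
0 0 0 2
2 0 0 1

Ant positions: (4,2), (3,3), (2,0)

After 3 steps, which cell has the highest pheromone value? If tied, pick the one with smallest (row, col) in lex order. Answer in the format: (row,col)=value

Answer: (4,3)=6

Derivation:
Step 1: ant0:(4,2)->E->(4,3) | ant1:(3,3)->S->(4,3) | ant2:(2,0)->N->(1,0)
  grid max=4 at (4,3)
Step 2: ant0:(4,3)->N->(3,3) | ant1:(4,3)->N->(3,3) | ant2:(1,0)->N->(0,0)
  grid max=4 at (3,3)
Step 3: ant0:(3,3)->S->(4,3) | ant1:(3,3)->S->(4,3) | ant2:(0,0)->E->(0,1)
  grid max=6 at (4,3)
Final grid:
  0 1 0 0
  0 0 0 0
  0 0 0 0
  0 0 0 3
  0 0 0 6
Max pheromone 6 at (4,3)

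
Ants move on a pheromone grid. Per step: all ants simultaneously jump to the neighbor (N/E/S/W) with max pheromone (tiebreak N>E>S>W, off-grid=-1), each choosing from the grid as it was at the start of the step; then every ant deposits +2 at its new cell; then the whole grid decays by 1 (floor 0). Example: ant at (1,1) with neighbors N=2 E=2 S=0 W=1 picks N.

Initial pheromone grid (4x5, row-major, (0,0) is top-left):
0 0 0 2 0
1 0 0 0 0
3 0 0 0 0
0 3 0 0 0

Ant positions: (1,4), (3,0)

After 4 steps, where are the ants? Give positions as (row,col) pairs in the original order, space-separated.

Step 1: ant0:(1,4)->N->(0,4) | ant1:(3,0)->N->(2,0)
  grid max=4 at (2,0)
Step 2: ant0:(0,4)->W->(0,3) | ant1:(2,0)->N->(1,0)
  grid max=3 at (2,0)
Step 3: ant0:(0,3)->E->(0,4) | ant1:(1,0)->S->(2,0)
  grid max=4 at (2,0)
Step 4: ant0:(0,4)->W->(0,3) | ant1:(2,0)->N->(1,0)
  grid max=3 at (2,0)

(0,3) (1,0)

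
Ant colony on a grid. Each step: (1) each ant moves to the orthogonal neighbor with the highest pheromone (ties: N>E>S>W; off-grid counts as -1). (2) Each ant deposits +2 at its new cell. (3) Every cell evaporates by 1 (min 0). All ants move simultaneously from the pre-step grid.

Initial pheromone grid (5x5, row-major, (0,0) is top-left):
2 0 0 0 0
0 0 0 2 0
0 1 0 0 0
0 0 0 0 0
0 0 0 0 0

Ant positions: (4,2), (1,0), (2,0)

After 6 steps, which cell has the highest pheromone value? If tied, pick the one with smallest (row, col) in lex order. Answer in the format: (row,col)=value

Answer: (0,0)=8

Derivation:
Step 1: ant0:(4,2)->N->(3,2) | ant1:(1,0)->N->(0,0) | ant2:(2,0)->E->(2,1)
  grid max=3 at (0,0)
Step 2: ant0:(3,2)->N->(2,2) | ant1:(0,0)->E->(0,1) | ant2:(2,1)->N->(1,1)
  grid max=2 at (0,0)
Step 3: ant0:(2,2)->W->(2,1) | ant1:(0,1)->W->(0,0) | ant2:(1,1)->N->(0,1)
  grid max=3 at (0,0)
Step 4: ant0:(2,1)->N->(1,1) | ant1:(0,0)->E->(0,1) | ant2:(0,1)->W->(0,0)
  grid max=4 at (0,0)
Step 5: ant0:(1,1)->N->(0,1) | ant1:(0,1)->W->(0,0) | ant2:(0,0)->E->(0,1)
  grid max=6 at (0,1)
Step 6: ant0:(0,1)->W->(0,0) | ant1:(0,0)->E->(0,1) | ant2:(0,1)->W->(0,0)
  grid max=8 at (0,0)
Final grid:
  8 7 0 0 0
  0 0 0 0 0
  0 0 0 0 0
  0 0 0 0 0
  0 0 0 0 0
Max pheromone 8 at (0,0)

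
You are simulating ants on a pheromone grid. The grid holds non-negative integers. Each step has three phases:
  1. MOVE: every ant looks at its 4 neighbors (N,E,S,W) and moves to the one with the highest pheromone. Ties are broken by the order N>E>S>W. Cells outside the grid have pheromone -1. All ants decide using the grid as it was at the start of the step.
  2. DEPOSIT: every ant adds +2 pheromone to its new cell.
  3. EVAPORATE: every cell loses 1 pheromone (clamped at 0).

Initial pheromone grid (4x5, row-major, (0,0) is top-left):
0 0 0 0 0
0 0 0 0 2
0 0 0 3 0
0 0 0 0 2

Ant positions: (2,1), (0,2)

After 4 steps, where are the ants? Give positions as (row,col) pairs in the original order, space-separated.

Step 1: ant0:(2,1)->N->(1,1) | ant1:(0,2)->E->(0,3)
  grid max=2 at (2,3)
Step 2: ant0:(1,1)->N->(0,1) | ant1:(0,3)->E->(0,4)
  grid max=1 at (0,1)
Step 3: ant0:(0,1)->E->(0,2) | ant1:(0,4)->S->(1,4)
  grid max=1 at (0,2)
Step 4: ant0:(0,2)->E->(0,3) | ant1:(1,4)->N->(0,4)
  grid max=1 at (0,3)

(0,3) (0,4)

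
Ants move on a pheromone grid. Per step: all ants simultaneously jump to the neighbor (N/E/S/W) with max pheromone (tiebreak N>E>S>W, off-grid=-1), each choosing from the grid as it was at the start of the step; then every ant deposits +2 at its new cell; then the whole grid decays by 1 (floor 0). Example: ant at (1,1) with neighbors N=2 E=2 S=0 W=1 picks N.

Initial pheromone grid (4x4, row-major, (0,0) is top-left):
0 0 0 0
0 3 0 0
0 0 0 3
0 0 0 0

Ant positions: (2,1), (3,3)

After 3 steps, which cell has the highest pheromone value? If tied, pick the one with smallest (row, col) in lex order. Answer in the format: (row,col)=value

Step 1: ant0:(2,1)->N->(1,1) | ant1:(3,3)->N->(2,3)
  grid max=4 at (1,1)
Step 2: ant0:(1,1)->N->(0,1) | ant1:(2,3)->N->(1,3)
  grid max=3 at (1,1)
Step 3: ant0:(0,1)->S->(1,1) | ant1:(1,3)->S->(2,3)
  grid max=4 at (1,1)
Final grid:
  0 0 0 0
  0 4 0 0
  0 0 0 4
  0 0 0 0
Max pheromone 4 at (1,1)

Answer: (1,1)=4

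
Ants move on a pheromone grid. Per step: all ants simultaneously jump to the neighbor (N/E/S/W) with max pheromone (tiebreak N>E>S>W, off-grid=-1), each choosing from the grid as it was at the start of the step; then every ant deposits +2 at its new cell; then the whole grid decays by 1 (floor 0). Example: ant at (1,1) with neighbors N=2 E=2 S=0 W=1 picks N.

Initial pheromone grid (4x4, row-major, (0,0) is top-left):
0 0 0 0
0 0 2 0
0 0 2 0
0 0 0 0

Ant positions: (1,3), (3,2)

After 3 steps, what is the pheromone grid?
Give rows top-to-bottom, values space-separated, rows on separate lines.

After step 1: ants at (1,2),(2,2)
  0 0 0 0
  0 0 3 0
  0 0 3 0
  0 0 0 0
After step 2: ants at (2,2),(1,2)
  0 0 0 0
  0 0 4 0
  0 0 4 0
  0 0 0 0
After step 3: ants at (1,2),(2,2)
  0 0 0 0
  0 0 5 0
  0 0 5 0
  0 0 0 0

0 0 0 0
0 0 5 0
0 0 5 0
0 0 0 0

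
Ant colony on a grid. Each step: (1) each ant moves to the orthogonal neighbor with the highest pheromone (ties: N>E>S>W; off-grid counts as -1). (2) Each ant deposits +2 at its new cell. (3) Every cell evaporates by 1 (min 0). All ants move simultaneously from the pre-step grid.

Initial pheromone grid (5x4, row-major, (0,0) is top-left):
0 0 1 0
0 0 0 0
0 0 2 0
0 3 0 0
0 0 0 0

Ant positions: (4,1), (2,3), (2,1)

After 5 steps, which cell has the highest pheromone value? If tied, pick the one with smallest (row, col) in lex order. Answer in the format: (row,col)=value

Answer: (3,1)=12

Derivation:
Step 1: ant0:(4,1)->N->(3,1) | ant1:(2,3)->W->(2,2) | ant2:(2,1)->S->(3,1)
  grid max=6 at (3,1)
Step 2: ant0:(3,1)->N->(2,1) | ant1:(2,2)->N->(1,2) | ant2:(3,1)->N->(2,1)
  grid max=5 at (3,1)
Step 3: ant0:(2,1)->S->(3,1) | ant1:(1,2)->S->(2,2) | ant2:(2,1)->S->(3,1)
  grid max=8 at (3,1)
Step 4: ant0:(3,1)->N->(2,1) | ant1:(2,2)->W->(2,1) | ant2:(3,1)->N->(2,1)
  grid max=7 at (2,1)
Step 5: ant0:(2,1)->S->(3,1) | ant1:(2,1)->S->(3,1) | ant2:(2,1)->S->(3,1)
  grid max=12 at (3,1)
Final grid:
  0 0 0 0
  0 0 0 0
  0 6 1 0
  0 12 0 0
  0 0 0 0
Max pheromone 12 at (3,1)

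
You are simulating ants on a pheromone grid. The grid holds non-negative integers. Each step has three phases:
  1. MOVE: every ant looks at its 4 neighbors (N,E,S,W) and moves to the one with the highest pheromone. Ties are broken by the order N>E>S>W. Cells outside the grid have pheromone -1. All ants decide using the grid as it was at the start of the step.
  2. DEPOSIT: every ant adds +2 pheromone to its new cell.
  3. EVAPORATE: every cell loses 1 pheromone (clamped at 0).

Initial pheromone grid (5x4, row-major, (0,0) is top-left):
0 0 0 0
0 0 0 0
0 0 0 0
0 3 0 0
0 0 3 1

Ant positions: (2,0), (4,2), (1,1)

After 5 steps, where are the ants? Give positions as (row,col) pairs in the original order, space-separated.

Step 1: ant0:(2,0)->N->(1,0) | ant1:(4,2)->E->(4,3) | ant2:(1,1)->N->(0,1)
  grid max=2 at (3,1)
Step 2: ant0:(1,0)->N->(0,0) | ant1:(4,3)->W->(4,2) | ant2:(0,1)->E->(0,2)
  grid max=3 at (4,2)
Step 3: ant0:(0,0)->E->(0,1) | ant1:(4,2)->E->(4,3) | ant2:(0,2)->E->(0,3)
  grid max=2 at (4,2)
Step 4: ant0:(0,1)->E->(0,2) | ant1:(4,3)->W->(4,2) | ant2:(0,3)->S->(1,3)
  grid max=3 at (4,2)
Step 5: ant0:(0,2)->E->(0,3) | ant1:(4,2)->E->(4,3) | ant2:(1,3)->N->(0,3)
  grid max=3 at (0,3)

(0,3) (4,3) (0,3)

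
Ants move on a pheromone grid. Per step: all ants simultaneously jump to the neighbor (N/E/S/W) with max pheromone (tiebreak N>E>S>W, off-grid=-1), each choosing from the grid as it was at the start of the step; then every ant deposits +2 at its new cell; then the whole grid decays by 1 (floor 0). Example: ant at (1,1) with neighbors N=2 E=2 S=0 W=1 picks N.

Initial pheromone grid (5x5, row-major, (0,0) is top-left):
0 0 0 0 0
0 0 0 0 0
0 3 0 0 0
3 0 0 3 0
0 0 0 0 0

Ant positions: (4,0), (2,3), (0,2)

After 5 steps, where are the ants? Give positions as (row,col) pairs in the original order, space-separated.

Step 1: ant0:(4,0)->N->(3,0) | ant1:(2,3)->S->(3,3) | ant2:(0,2)->E->(0,3)
  grid max=4 at (3,0)
Step 2: ant0:(3,0)->N->(2,0) | ant1:(3,3)->N->(2,3) | ant2:(0,3)->E->(0,4)
  grid max=3 at (3,0)
Step 3: ant0:(2,0)->S->(3,0) | ant1:(2,3)->S->(3,3) | ant2:(0,4)->S->(1,4)
  grid max=4 at (3,0)
Step 4: ant0:(3,0)->N->(2,0) | ant1:(3,3)->N->(2,3) | ant2:(1,4)->N->(0,4)
  grid max=3 at (3,0)
Step 5: ant0:(2,0)->S->(3,0) | ant1:(2,3)->S->(3,3) | ant2:(0,4)->S->(1,4)
  grid max=4 at (3,0)

(3,0) (3,3) (1,4)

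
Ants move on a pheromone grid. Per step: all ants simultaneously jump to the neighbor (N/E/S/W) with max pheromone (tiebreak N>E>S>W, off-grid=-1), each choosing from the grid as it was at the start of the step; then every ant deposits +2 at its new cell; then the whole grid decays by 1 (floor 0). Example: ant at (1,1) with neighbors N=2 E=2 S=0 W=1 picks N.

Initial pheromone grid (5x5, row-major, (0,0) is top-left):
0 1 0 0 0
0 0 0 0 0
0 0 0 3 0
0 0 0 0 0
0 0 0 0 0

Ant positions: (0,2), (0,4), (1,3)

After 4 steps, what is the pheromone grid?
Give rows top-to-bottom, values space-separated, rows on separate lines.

After step 1: ants at (0,1),(1,4),(2,3)
  0 2 0 0 0
  0 0 0 0 1
  0 0 0 4 0
  0 0 0 0 0
  0 0 0 0 0
After step 2: ants at (0,2),(0,4),(1,3)
  0 1 1 0 1
  0 0 0 1 0
  0 0 0 3 0
  0 0 0 0 0
  0 0 0 0 0
After step 3: ants at (0,1),(1,4),(2,3)
  0 2 0 0 0
  0 0 0 0 1
  0 0 0 4 0
  0 0 0 0 0
  0 0 0 0 0
After step 4: ants at (0,2),(0,4),(1,3)
  0 1 1 0 1
  0 0 0 1 0
  0 0 0 3 0
  0 0 0 0 0
  0 0 0 0 0

0 1 1 0 1
0 0 0 1 0
0 0 0 3 0
0 0 0 0 0
0 0 0 0 0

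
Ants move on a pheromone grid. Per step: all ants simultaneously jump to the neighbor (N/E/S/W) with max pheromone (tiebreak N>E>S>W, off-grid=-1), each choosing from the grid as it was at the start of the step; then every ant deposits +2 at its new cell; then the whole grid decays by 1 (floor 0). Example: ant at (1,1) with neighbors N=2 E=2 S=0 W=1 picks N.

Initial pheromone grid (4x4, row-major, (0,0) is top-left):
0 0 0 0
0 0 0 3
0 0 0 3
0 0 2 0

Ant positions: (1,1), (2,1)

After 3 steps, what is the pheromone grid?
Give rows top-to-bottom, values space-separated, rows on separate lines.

After step 1: ants at (0,1),(1,1)
  0 1 0 0
  0 1 0 2
  0 0 0 2
  0 0 1 0
After step 2: ants at (1,1),(0,1)
  0 2 0 0
  0 2 0 1
  0 0 0 1
  0 0 0 0
After step 3: ants at (0,1),(1,1)
  0 3 0 0
  0 3 0 0
  0 0 0 0
  0 0 0 0

0 3 0 0
0 3 0 0
0 0 0 0
0 0 0 0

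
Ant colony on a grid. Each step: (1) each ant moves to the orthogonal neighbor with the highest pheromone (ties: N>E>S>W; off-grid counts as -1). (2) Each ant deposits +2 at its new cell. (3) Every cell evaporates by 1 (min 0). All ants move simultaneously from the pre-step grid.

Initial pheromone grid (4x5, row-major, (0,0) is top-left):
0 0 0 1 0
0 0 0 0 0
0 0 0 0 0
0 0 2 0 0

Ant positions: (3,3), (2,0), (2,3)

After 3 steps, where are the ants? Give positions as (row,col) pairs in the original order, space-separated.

Step 1: ant0:(3,3)->W->(3,2) | ant1:(2,0)->N->(1,0) | ant2:(2,3)->N->(1,3)
  grid max=3 at (3,2)
Step 2: ant0:(3,2)->N->(2,2) | ant1:(1,0)->N->(0,0) | ant2:(1,3)->N->(0,3)
  grid max=2 at (3,2)
Step 3: ant0:(2,2)->S->(3,2) | ant1:(0,0)->E->(0,1) | ant2:(0,3)->E->(0,4)
  grid max=3 at (3,2)

(3,2) (0,1) (0,4)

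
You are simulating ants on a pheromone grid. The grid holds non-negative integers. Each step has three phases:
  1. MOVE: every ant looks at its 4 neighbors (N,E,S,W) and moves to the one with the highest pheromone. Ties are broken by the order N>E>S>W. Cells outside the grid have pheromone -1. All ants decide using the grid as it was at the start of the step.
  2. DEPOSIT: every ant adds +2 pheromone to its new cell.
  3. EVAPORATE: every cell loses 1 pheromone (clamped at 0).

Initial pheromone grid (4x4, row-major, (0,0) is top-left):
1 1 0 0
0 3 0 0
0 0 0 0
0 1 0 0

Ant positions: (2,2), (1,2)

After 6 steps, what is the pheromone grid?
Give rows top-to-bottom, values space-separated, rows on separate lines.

After step 1: ants at (1,2),(1,1)
  0 0 0 0
  0 4 1 0
  0 0 0 0
  0 0 0 0
After step 2: ants at (1,1),(1,2)
  0 0 0 0
  0 5 2 0
  0 0 0 0
  0 0 0 0
After step 3: ants at (1,2),(1,1)
  0 0 0 0
  0 6 3 0
  0 0 0 0
  0 0 0 0
After step 4: ants at (1,1),(1,2)
  0 0 0 0
  0 7 4 0
  0 0 0 0
  0 0 0 0
After step 5: ants at (1,2),(1,1)
  0 0 0 0
  0 8 5 0
  0 0 0 0
  0 0 0 0
After step 6: ants at (1,1),(1,2)
  0 0 0 0
  0 9 6 0
  0 0 0 0
  0 0 0 0

0 0 0 0
0 9 6 0
0 0 0 0
0 0 0 0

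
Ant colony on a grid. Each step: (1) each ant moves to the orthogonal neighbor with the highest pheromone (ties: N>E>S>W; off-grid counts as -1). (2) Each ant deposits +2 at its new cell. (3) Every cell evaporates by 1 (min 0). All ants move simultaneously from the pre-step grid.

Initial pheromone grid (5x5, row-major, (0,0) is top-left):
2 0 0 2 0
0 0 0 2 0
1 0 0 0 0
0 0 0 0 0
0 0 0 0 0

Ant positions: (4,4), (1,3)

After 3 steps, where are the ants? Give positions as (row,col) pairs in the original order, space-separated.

Step 1: ant0:(4,4)->N->(3,4) | ant1:(1,3)->N->(0,3)
  grid max=3 at (0,3)
Step 2: ant0:(3,4)->N->(2,4) | ant1:(0,3)->S->(1,3)
  grid max=2 at (0,3)
Step 3: ant0:(2,4)->N->(1,4) | ant1:(1,3)->N->(0,3)
  grid max=3 at (0,3)

(1,4) (0,3)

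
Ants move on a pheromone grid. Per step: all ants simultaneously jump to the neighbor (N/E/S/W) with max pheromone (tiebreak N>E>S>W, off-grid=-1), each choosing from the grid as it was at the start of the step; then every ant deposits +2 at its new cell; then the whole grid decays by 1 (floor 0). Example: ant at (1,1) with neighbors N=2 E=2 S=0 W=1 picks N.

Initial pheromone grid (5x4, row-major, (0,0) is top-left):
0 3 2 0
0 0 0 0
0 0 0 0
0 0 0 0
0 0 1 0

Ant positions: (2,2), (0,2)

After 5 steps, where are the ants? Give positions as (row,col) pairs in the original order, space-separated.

Step 1: ant0:(2,2)->N->(1,2) | ant1:(0,2)->W->(0,1)
  grid max=4 at (0,1)
Step 2: ant0:(1,2)->N->(0,2) | ant1:(0,1)->E->(0,2)
  grid max=4 at (0,2)
Step 3: ant0:(0,2)->W->(0,1) | ant1:(0,2)->W->(0,1)
  grid max=6 at (0,1)
Step 4: ant0:(0,1)->E->(0,2) | ant1:(0,1)->E->(0,2)
  grid max=6 at (0,2)
Step 5: ant0:(0,2)->W->(0,1) | ant1:(0,2)->W->(0,1)
  grid max=8 at (0,1)

(0,1) (0,1)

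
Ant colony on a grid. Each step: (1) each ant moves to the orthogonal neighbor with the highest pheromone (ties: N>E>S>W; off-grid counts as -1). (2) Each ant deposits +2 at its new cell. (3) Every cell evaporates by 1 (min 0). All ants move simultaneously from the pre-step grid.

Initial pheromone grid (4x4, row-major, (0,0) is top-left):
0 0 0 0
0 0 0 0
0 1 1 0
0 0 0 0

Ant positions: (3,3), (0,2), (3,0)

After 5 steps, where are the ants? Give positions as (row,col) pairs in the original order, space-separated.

Step 1: ant0:(3,3)->N->(2,3) | ant1:(0,2)->E->(0,3) | ant2:(3,0)->N->(2,0)
  grid max=1 at (0,3)
Step 2: ant0:(2,3)->N->(1,3) | ant1:(0,3)->S->(1,3) | ant2:(2,0)->N->(1,0)
  grid max=3 at (1,3)
Step 3: ant0:(1,3)->N->(0,3) | ant1:(1,3)->N->(0,3) | ant2:(1,0)->N->(0,0)
  grid max=3 at (0,3)
Step 4: ant0:(0,3)->S->(1,3) | ant1:(0,3)->S->(1,3) | ant2:(0,0)->E->(0,1)
  grid max=5 at (1,3)
Step 5: ant0:(1,3)->N->(0,3) | ant1:(1,3)->N->(0,3) | ant2:(0,1)->E->(0,2)
  grid max=5 at (0,3)

(0,3) (0,3) (0,2)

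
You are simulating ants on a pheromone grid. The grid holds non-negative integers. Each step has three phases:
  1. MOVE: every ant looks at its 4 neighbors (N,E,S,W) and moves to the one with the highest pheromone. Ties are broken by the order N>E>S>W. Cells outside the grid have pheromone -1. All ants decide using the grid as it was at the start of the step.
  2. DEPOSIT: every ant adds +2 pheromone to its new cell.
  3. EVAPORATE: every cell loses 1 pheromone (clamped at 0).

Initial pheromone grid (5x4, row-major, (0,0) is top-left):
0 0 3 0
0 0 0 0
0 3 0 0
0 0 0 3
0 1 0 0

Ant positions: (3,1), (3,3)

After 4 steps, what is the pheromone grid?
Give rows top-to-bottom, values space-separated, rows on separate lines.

After step 1: ants at (2,1),(2,3)
  0 0 2 0
  0 0 0 0
  0 4 0 1
  0 0 0 2
  0 0 0 0
After step 2: ants at (1,1),(3,3)
  0 0 1 0
  0 1 0 0
  0 3 0 0
  0 0 0 3
  0 0 0 0
After step 3: ants at (2,1),(2,3)
  0 0 0 0
  0 0 0 0
  0 4 0 1
  0 0 0 2
  0 0 0 0
After step 4: ants at (1,1),(3,3)
  0 0 0 0
  0 1 0 0
  0 3 0 0
  0 0 0 3
  0 0 0 0

0 0 0 0
0 1 0 0
0 3 0 0
0 0 0 3
0 0 0 0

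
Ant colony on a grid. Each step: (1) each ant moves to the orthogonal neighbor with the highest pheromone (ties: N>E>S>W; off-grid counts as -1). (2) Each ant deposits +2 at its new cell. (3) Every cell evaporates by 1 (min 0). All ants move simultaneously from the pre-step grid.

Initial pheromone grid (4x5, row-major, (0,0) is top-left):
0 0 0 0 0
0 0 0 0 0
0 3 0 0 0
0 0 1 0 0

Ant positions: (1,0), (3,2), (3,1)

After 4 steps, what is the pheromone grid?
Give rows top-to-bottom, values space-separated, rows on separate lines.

After step 1: ants at (0,0),(2,2),(2,1)
  1 0 0 0 0
  0 0 0 0 0
  0 4 1 0 0
  0 0 0 0 0
After step 2: ants at (0,1),(2,1),(2,2)
  0 1 0 0 0
  0 0 0 0 0
  0 5 2 0 0
  0 0 0 0 0
After step 3: ants at (0,2),(2,2),(2,1)
  0 0 1 0 0
  0 0 0 0 0
  0 6 3 0 0
  0 0 0 0 0
After step 4: ants at (0,3),(2,1),(2,2)
  0 0 0 1 0
  0 0 0 0 0
  0 7 4 0 0
  0 0 0 0 0

0 0 0 1 0
0 0 0 0 0
0 7 4 0 0
0 0 0 0 0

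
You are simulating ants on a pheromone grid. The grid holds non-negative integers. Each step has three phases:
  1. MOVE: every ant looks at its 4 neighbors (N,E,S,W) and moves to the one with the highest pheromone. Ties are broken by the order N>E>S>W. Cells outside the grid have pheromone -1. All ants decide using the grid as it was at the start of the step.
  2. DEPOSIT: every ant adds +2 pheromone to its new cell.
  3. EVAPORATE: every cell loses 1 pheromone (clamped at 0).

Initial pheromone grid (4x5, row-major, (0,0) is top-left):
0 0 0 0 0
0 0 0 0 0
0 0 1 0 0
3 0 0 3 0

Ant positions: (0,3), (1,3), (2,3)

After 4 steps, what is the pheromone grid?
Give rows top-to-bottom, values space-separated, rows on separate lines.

After step 1: ants at (0,4),(0,3),(3,3)
  0 0 0 1 1
  0 0 0 0 0
  0 0 0 0 0
  2 0 0 4 0
After step 2: ants at (0,3),(0,4),(2,3)
  0 0 0 2 2
  0 0 0 0 0
  0 0 0 1 0
  1 0 0 3 0
After step 3: ants at (0,4),(0,3),(3,3)
  0 0 0 3 3
  0 0 0 0 0
  0 0 0 0 0
  0 0 0 4 0
After step 4: ants at (0,3),(0,4),(2,3)
  0 0 0 4 4
  0 0 0 0 0
  0 0 0 1 0
  0 0 0 3 0

0 0 0 4 4
0 0 0 0 0
0 0 0 1 0
0 0 0 3 0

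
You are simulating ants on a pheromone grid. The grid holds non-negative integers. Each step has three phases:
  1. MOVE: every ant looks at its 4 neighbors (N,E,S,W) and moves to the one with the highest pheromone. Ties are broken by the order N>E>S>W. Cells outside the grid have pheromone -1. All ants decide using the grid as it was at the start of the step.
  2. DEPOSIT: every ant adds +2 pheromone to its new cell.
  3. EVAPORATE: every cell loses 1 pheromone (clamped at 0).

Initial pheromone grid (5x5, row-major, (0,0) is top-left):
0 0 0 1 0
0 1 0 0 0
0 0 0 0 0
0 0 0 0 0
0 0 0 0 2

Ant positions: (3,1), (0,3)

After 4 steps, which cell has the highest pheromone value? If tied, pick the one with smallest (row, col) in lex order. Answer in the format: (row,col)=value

Answer: (0,2)=1

Derivation:
Step 1: ant0:(3,1)->N->(2,1) | ant1:(0,3)->E->(0,4)
  grid max=1 at (0,4)
Step 2: ant0:(2,1)->N->(1,1) | ant1:(0,4)->S->(1,4)
  grid max=1 at (1,1)
Step 3: ant0:(1,1)->N->(0,1) | ant1:(1,4)->N->(0,4)
  grid max=1 at (0,1)
Step 4: ant0:(0,1)->E->(0,2) | ant1:(0,4)->S->(1,4)
  grid max=1 at (0,2)
Final grid:
  0 0 1 0 0
  0 0 0 0 1
  0 0 0 0 0
  0 0 0 0 0
  0 0 0 0 0
Max pheromone 1 at (0,2)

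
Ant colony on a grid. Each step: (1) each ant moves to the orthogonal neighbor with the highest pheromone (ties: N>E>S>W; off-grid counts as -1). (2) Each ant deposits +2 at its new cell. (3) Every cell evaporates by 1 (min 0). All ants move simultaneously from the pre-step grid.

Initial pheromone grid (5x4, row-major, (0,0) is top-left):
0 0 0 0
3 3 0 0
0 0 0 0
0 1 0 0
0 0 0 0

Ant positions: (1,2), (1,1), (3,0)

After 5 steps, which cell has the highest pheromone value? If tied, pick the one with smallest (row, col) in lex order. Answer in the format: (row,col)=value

Answer: (1,1)=12

Derivation:
Step 1: ant0:(1,2)->W->(1,1) | ant1:(1,1)->W->(1,0) | ant2:(3,0)->E->(3,1)
  grid max=4 at (1,0)
Step 2: ant0:(1,1)->W->(1,0) | ant1:(1,0)->E->(1,1) | ant2:(3,1)->N->(2,1)
  grid max=5 at (1,0)
Step 3: ant0:(1,0)->E->(1,1) | ant1:(1,1)->W->(1,0) | ant2:(2,1)->N->(1,1)
  grid max=8 at (1,1)
Step 4: ant0:(1,1)->W->(1,0) | ant1:(1,0)->E->(1,1) | ant2:(1,1)->W->(1,0)
  grid max=9 at (1,0)
Step 5: ant0:(1,0)->E->(1,1) | ant1:(1,1)->W->(1,0) | ant2:(1,0)->E->(1,1)
  grid max=12 at (1,1)
Final grid:
  0 0 0 0
  10 12 0 0
  0 0 0 0
  0 0 0 0
  0 0 0 0
Max pheromone 12 at (1,1)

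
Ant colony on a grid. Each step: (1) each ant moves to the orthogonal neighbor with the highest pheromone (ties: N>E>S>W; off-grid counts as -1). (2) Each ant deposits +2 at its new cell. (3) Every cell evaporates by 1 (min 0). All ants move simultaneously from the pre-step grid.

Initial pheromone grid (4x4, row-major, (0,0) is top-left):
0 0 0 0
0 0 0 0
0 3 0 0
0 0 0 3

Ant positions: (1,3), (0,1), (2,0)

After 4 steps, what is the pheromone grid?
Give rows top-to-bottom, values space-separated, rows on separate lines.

After step 1: ants at (0,3),(0,2),(2,1)
  0 0 1 1
  0 0 0 0
  0 4 0 0
  0 0 0 2
After step 2: ants at (0,2),(0,3),(1,1)
  0 0 2 2
  0 1 0 0
  0 3 0 0
  0 0 0 1
After step 3: ants at (0,3),(0,2),(2,1)
  0 0 3 3
  0 0 0 0
  0 4 0 0
  0 0 0 0
After step 4: ants at (0,2),(0,3),(1,1)
  0 0 4 4
  0 1 0 0
  0 3 0 0
  0 0 0 0

0 0 4 4
0 1 0 0
0 3 0 0
0 0 0 0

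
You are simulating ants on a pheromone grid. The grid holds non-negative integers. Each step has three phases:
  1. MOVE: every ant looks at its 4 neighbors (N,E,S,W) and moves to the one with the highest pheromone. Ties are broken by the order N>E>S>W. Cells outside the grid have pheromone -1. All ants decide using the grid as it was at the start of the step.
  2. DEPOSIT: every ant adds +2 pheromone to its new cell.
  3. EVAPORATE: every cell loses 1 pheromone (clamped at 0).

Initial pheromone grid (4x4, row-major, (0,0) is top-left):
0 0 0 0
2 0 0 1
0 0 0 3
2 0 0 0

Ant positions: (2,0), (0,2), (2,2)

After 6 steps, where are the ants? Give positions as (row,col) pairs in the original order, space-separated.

Step 1: ant0:(2,0)->N->(1,0) | ant1:(0,2)->E->(0,3) | ant2:(2,2)->E->(2,3)
  grid max=4 at (2,3)
Step 2: ant0:(1,0)->N->(0,0) | ant1:(0,3)->S->(1,3) | ant2:(2,3)->N->(1,3)
  grid max=3 at (1,3)
Step 3: ant0:(0,0)->S->(1,0) | ant1:(1,3)->S->(2,3) | ant2:(1,3)->S->(2,3)
  grid max=6 at (2,3)
Step 4: ant0:(1,0)->N->(0,0) | ant1:(2,3)->N->(1,3) | ant2:(2,3)->N->(1,3)
  grid max=5 at (1,3)
Step 5: ant0:(0,0)->S->(1,0) | ant1:(1,3)->S->(2,3) | ant2:(1,3)->S->(2,3)
  grid max=8 at (2,3)
Step 6: ant0:(1,0)->N->(0,0) | ant1:(2,3)->N->(1,3) | ant2:(2,3)->N->(1,3)
  grid max=7 at (1,3)

(0,0) (1,3) (1,3)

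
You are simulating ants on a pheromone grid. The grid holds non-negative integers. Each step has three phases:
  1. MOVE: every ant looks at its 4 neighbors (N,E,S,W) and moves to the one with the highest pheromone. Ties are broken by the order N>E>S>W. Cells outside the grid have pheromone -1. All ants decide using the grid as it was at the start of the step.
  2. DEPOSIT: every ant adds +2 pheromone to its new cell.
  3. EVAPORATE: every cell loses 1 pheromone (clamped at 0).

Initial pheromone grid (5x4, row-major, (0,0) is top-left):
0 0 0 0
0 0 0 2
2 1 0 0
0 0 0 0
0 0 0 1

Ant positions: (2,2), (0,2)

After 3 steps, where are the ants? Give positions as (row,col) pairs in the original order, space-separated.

Step 1: ant0:(2,2)->W->(2,1) | ant1:(0,2)->E->(0,3)
  grid max=2 at (2,1)
Step 2: ant0:(2,1)->W->(2,0) | ant1:(0,3)->S->(1,3)
  grid max=2 at (1,3)
Step 3: ant0:(2,0)->E->(2,1) | ant1:(1,3)->N->(0,3)
  grid max=2 at (2,1)

(2,1) (0,3)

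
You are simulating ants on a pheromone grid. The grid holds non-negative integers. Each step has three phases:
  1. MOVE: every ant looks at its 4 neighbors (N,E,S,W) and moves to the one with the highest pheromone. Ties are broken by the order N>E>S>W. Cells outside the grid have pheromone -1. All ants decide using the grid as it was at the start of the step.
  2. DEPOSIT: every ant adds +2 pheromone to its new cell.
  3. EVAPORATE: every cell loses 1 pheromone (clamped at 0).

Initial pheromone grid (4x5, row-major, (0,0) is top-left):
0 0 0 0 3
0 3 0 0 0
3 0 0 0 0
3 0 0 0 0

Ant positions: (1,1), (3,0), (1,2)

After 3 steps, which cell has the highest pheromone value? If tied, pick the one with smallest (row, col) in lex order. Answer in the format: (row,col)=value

Answer: (1,1)=6

Derivation:
Step 1: ant0:(1,1)->N->(0,1) | ant1:(3,0)->N->(2,0) | ant2:(1,2)->W->(1,1)
  grid max=4 at (1,1)
Step 2: ant0:(0,1)->S->(1,1) | ant1:(2,0)->S->(3,0) | ant2:(1,1)->N->(0,1)
  grid max=5 at (1,1)
Step 3: ant0:(1,1)->N->(0,1) | ant1:(3,0)->N->(2,0) | ant2:(0,1)->S->(1,1)
  grid max=6 at (1,1)
Final grid:
  0 3 0 0 0
  0 6 0 0 0
  4 0 0 0 0
  2 0 0 0 0
Max pheromone 6 at (1,1)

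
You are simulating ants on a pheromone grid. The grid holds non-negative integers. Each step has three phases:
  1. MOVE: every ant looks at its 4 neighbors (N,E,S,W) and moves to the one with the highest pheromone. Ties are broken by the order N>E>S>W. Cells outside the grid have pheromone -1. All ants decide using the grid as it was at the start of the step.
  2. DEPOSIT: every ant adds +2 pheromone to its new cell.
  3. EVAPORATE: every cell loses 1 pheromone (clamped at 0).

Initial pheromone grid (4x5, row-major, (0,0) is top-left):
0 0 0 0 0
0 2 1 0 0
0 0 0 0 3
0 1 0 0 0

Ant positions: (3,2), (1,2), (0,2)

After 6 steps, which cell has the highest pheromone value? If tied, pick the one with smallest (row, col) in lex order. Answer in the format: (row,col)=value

Answer: (1,1)=12

Derivation:
Step 1: ant0:(3,2)->W->(3,1) | ant1:(1,2)->W->(1,1) | ant2:(0,2)->S->(1,2)
  grid max=3 at (1,1)
Step 2: ant0:(3,1)->N->(2,1) | ant1:(1,1)->E->(1,2) | ant2:(1,2)->W->(1,1)
  grid max=4 at (1,1)
Step 3: ant0:(2,1)->N->(1,1) | ant1:(1,2)->W->(1,1) | ant2:(1,1)->E->(1,2)
  grid max=7 at (1,1)
Step 4: ant0:(1,1)->E->(1,2) | ant1:(1,1)->E->(1,2) | ant2:(1,2)->W->(1,1)
  grid max=8 at (1,1)
Step 5: ant0:(1,2)->W->(1,1) | ant1:(1,2)->W->(1,1) | ant2:(1,1)->E->(1,2)
  grid max=11 at (1,1)
Step 6: ant0:(1,1)->E->(1,2) | ant1:(1,1)->E->(1,2) | ant2:(1,2)->W->(1,1)
  grid max=12 at (1,1)
Final grid:
  0 0 0 0 0
  0 12 11 0 0
  0 0 0 0 0
  0 0 0 0 0
Max pheromone 12 at (1,1)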